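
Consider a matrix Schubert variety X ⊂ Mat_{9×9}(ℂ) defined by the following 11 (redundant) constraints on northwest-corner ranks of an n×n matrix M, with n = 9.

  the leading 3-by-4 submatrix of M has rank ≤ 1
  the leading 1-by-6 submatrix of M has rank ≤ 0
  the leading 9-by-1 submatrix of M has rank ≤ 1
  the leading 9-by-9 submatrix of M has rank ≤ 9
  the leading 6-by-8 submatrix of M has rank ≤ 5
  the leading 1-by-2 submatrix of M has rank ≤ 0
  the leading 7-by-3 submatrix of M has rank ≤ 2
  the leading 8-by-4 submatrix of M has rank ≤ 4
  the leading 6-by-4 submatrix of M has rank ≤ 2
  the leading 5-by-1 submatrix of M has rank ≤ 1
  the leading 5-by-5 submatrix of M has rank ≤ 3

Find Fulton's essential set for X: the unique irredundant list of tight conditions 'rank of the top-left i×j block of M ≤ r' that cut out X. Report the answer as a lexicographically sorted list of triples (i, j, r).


Rank table r_w(9×9) implied by the 11 constraints:

  row 1: 0 0 0 0 0 0 1 1 1
  row 2: 1 1 1 1 1 1 2 2 2
  row 3: 1 1 1 1 2 2 3 3 3
  row 4: 1 2 2 2 3 3 4 4 4
  row 5: 1 2 2 2 3 4 5 5 5
  row 6: 1 2 2 2 3 4 5 5 6
  row 7: 1 2 2 3 4 5 6 6 7
  row 8: 1 2 3 4 5 6 7 7 8
  row 9: 1 2 3 4 5 6 7 8 9

so w = (7, 1, 5, 2, 6, 9, 4, 3, 8).

5 SE-corners of the 15-cell Rothe diagram give Ess(w):

[(1, 6, 0), (3, 4, 1), (6, 4, 2), (6, 8, 5), (7, 3, 2)]


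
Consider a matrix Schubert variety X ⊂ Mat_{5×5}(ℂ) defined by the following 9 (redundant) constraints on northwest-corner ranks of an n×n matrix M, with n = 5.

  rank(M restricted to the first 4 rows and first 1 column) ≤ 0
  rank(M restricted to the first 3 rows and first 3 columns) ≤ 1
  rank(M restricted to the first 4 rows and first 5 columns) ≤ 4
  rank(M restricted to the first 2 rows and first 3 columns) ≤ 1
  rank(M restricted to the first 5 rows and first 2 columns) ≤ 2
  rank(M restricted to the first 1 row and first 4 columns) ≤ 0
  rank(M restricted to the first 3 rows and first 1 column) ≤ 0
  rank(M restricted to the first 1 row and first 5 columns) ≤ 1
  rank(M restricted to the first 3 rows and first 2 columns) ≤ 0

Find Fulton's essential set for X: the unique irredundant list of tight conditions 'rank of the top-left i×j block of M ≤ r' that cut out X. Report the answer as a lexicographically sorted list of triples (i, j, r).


Rank table r_w(5×5) implied by the 9 constraints:

  i=1: 0 0 0 0 1
  i=2: 0 0 1 1 2
  i=3: 0 0 1 2 3
  i=4: 0 1 2 3 4
  i=5: 1 2 3 4 5

the unique w with this rank table is (5, 3, 4, 2, 1).

Fulton essential set (3 of the 9 Rothe cells):

[(1, 4, 0), (3, 2, 0), (4, 1, 0)]


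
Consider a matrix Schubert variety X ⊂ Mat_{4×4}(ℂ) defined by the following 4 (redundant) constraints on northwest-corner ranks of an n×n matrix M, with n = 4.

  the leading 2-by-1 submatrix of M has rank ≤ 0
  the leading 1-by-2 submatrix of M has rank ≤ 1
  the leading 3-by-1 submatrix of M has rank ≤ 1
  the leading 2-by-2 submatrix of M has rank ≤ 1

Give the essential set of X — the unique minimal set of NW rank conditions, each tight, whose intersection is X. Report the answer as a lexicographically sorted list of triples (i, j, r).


Recovering R(i,j) via the rank-extension bound from the 4 conditions:

  i=1: 0 1 1 1
  i=2: 0 1 2 2
  i=3: 1 2 3 3
  i=4: 1 2 3 4

hence w(1..4) = (2, 3, 1, 4).

|D(w)|=2, |Ess(w)|=1:

[(2, 1, 0)]


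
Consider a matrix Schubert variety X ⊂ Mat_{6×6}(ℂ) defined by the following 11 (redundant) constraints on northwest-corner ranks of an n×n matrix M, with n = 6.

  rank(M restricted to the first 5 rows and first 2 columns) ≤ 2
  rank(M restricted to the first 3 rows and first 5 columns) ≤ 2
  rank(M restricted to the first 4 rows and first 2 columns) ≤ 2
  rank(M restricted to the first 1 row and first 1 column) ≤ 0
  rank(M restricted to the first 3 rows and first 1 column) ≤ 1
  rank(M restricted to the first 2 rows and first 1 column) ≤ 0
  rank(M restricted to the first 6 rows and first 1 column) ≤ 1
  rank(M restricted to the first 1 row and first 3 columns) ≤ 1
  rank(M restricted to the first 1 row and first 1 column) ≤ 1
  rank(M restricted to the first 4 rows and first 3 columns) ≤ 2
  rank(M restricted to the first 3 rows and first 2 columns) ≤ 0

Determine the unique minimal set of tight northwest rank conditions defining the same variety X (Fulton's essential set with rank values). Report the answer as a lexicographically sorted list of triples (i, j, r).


Computing R[i][j] = min implied NW-rank bound (n=6, 11 conditions):

  row 1: 0 | 0 | 1 | 1 | 1 | 1
  row 2: 0 | 0 | 1 | 2 | 2 | 2
  row 3: 0 | 0 | 1 | 2 | 2 | 3
  row 4: 1 | 1 | 2 | 3 | 3 | 4
  row 5: 1 | 2 | 3 | 4 | 4 | 5
  row 6: 1 | 2 | 3 | 4 | 5 | 6

reading off 1-entries of Δ²R: w = (3, 4, 6, 1, 2, 5).

2 SE-corners of the 7-cell Rothe diagram give Ess(w):

[(3, 2, 0), (3, 5, 2)]


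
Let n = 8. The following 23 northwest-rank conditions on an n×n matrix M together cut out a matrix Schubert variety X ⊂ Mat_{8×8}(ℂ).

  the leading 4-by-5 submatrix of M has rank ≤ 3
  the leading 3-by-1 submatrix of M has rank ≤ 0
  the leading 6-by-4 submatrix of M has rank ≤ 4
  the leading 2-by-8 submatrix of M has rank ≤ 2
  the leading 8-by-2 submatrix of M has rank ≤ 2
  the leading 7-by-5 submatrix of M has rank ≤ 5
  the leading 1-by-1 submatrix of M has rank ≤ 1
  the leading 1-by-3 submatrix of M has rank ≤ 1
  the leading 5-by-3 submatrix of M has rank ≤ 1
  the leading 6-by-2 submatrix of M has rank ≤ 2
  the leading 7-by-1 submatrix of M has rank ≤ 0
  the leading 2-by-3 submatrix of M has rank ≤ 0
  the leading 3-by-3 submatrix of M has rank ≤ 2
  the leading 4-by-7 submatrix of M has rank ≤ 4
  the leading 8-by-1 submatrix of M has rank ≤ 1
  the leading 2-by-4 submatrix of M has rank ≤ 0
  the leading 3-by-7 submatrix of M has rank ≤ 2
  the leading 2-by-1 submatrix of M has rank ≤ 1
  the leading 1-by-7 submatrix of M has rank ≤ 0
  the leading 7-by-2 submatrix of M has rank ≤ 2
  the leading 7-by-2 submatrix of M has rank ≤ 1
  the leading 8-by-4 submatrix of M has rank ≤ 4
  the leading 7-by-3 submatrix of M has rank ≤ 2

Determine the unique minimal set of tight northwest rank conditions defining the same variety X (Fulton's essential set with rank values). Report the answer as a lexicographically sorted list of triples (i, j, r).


Propagating the 23 rank bounds to every northwest block:

  i=1: 0 | 0 | 0 | 0 | 0 | 0 | 0 | 1
  i=2: 0 | 0 | 0 | 0 | 1 | 1 | 1 | 2
  i=3: 0 | 1 | 1 | 1 | 2 | 2 | 2 | 3
  i=4: 0 | 1 | 1 | 2 | 3 | 3 | 3 | 4
  i=5: 0 | 1 | 1 | 2 | 3 | 4 | 4 | 5
  i=6: 0 | 1 | 2 | 3 | 4 | 5 | 5 | 6
  i=7: 0 | 1 | 2 | 3 | 4 | 5 | 6 | 7
  i=8: 1 | 2 | 3 | 4 | 5 | 6 | 7 | 8

reading off 1-entries of Δ²R: w = (8, 5, 2, 4, 6, 3, 7, 1).

4 SE-corners of the 18-cell Rothe diagram give Ess(w):

[(1, 7, 0), (2, 4, 0), (5, 3, 1), (7, 1, 0)]


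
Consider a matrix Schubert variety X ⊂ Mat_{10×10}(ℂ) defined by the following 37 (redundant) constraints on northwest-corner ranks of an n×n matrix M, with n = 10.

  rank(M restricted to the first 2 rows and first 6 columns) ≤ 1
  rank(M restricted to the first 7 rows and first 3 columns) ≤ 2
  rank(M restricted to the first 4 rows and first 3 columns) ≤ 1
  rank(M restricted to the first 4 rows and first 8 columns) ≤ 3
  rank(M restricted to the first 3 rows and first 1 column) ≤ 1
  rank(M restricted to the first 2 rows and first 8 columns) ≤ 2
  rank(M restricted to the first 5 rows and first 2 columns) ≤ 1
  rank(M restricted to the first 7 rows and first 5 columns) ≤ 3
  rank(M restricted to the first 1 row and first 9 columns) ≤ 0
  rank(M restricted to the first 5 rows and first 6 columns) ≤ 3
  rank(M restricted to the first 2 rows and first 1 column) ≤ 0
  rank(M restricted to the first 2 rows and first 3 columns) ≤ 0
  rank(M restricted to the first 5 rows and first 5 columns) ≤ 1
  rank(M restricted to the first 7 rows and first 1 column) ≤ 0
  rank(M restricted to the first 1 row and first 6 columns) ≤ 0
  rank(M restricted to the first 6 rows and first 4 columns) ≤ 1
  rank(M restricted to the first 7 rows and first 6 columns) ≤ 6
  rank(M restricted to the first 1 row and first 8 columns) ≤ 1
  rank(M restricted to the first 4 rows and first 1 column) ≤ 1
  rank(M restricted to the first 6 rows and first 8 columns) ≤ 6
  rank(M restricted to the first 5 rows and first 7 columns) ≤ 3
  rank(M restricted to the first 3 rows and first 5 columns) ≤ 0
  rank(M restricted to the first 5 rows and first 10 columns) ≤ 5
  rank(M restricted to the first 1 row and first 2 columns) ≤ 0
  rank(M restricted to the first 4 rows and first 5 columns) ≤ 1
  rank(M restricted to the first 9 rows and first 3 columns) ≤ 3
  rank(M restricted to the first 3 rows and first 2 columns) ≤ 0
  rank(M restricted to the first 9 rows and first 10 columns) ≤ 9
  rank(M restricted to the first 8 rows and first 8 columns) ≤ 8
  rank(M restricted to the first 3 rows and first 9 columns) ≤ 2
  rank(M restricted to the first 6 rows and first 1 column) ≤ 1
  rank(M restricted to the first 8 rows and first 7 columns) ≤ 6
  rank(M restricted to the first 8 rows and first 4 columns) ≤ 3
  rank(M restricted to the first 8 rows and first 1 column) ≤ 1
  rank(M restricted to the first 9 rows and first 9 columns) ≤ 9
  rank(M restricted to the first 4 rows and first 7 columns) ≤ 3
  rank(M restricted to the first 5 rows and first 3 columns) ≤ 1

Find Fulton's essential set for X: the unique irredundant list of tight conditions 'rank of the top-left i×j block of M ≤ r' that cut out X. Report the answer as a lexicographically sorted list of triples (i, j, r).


Recovering R(i,j) via the rank-extension bound from the 37 conditions:

  0, 0, 0, 0, 0, 0, 0, 0, 0, 1
  0, 0, 0, 0, 0, 1, 1, 1, 1, 2
  0, 0, 0, 0, 0, 1, 2, 2, 2, 3
  0, 1, 1, 1, 1, 2, 3, 3, 3, 4
  0, 1, 1, 1, 1, 2, 3, 4, 4, 5
  0, 1, 1, 1, 2, 3, 4, 5, 5, 6
  0, 1, 2, 2, 3, 4, 5, 6, 6, 7
  1, 2, 3, 3, 4, 5, 6, 7, 7, 8
  1, 2, 3, 4, 5, 6, 7, 8, 8, 9
  1, 2, 3, 4, 5, 6, 7, 8, 9, 10

reading off 1-entries of Δ²R: w = (10, 6, 7, 2, 8, 5, 3, 1, 4, 9).

ℓ(w)=28; the 5 essential cells (i,j,r):

[(1, 9, 0), (3, 5, 0), (5, 5, 1), (6, 4, 1), (7, 1, 0)]


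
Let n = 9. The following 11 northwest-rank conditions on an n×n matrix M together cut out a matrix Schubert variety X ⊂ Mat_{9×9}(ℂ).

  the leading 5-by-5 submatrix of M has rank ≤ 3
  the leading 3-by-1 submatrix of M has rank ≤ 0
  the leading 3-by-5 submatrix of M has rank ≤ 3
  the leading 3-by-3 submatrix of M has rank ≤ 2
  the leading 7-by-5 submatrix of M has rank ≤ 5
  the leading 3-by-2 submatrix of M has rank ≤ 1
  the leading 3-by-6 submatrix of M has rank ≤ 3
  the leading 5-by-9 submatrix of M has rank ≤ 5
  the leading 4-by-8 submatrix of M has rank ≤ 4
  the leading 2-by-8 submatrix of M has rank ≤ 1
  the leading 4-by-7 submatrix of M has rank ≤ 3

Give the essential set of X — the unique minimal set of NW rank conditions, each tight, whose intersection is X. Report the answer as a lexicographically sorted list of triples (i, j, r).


Recovering R(i,j) via the rank-extension bound from the 11 conditions:

  i=1: 0 | 1 | 1 | 1 | 1 | 1 | 1 | 1 | 1
  i=2: 0 | 1 | 1 | 1 | 1 | 1 | 1 | 1 | 2
  i=3: 0 | 1 | 2 | 2 | 2 | 2 | 2 | 2 | 3
  i=4: 1 | 2 | 3 | 3 | 3 | 3 | 3 | 3 | 4
  i=5: 1 | 2 | 3 | 3 | 3 | 4 | 4 | 4 | 5
  i=6: 1 | 2 | 3 | 4 | 4 | 5 | 5 | 5 | 6
  i=7: 1 | 2 | 3 | 4 | 5 | 6 | 6 | 6 | 7
  i=8: 1 | 2 | 3 | 4 | 5 | 6 | 7 | 7 | 8
  i=9: 1 | 2 | 3 | 4 | 5 | 6 | 7 | 8 | 9

so w = (2, 9, 3, 1, 6, 4, 5, 7, 8).

Fulton essential set (3 of the 11 Rothe cells):

[(2, 8, 1), (3, 1, 0), (5, 5, 3)]


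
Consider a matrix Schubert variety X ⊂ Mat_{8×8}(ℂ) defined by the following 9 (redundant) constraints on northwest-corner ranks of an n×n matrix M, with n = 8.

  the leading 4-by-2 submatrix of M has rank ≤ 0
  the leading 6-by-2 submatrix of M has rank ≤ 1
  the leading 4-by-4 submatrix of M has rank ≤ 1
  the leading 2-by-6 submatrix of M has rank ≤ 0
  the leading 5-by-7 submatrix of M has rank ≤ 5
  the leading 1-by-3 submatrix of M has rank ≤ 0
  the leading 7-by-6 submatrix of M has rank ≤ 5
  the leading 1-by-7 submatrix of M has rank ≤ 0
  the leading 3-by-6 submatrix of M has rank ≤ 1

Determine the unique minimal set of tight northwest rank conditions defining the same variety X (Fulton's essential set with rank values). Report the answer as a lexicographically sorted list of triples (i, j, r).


Reconstructing r_w from the 9 given conditions:

  i=1: 0 | 0 | 0 | 0 | 0 | 0 | 0 | 1
  i=2: 0 | 0 | 0 | 0 | 0 | 0 | 1 | 2
  i=3: 0 | 0 | 1 | 1 | 1 | 1 | 2 | 3
  i=4: 0 | 0 | 1 | 1 | 2 | 2 | 3 | 4
  i=5: 1 | 1 | 2 | 2 | 3 | 3 | 4 | 5
  i=6: 1 | 1 | 2 | 3 | 4 | 4 | 5 | 6
  i=7: 1 | 2 | 3 | 4 | 5 | 5 | 6 | 7
  i=8: 1 | 2 | 3 | 4 | 5 | 6 | 7 | 8

giving w = (8, 7, 3, 5, 1, 4, 2, 6) via Δ²R.

5 SE-corners of the 19-cell Rothe diagram give Ess(w):

[(1, 7, 0), (2, 6, 0), (4, 2, 0), (4, 4, 1), (6, 2, 1)]


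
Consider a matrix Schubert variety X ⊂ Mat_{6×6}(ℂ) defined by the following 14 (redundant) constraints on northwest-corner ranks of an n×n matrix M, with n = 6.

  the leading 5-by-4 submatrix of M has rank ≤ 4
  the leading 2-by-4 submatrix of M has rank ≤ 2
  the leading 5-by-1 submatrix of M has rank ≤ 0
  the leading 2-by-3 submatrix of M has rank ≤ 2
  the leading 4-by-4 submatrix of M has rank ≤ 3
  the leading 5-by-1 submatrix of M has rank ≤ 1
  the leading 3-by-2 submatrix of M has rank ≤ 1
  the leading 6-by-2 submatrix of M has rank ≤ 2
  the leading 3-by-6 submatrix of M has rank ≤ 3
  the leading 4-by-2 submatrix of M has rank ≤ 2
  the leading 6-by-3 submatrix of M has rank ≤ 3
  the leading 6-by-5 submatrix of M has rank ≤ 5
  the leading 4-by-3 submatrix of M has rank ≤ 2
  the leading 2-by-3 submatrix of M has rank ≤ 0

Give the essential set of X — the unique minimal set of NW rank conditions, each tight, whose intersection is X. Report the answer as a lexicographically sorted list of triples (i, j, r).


Computing R[i][j] = min implied NW-rank bound (n=6, 14 conditions):

  i=1: 0  0  0  1  1  1
  i=2: 0  0  0  1  2  2
  i=3: 0  1  1  2  3  3
  i=4: 0  1  2  3  4  4
  i=5: 0  1  2  3  4  5
  i=6: 1  2  3  4  5  6

giving w = (4, 5, 2, 3, 6, 1) via Δ²R.

D(w) has 9 cells with 2 SE-corners; essential set:

[(2, 3, 0), (5, 1, 0)]


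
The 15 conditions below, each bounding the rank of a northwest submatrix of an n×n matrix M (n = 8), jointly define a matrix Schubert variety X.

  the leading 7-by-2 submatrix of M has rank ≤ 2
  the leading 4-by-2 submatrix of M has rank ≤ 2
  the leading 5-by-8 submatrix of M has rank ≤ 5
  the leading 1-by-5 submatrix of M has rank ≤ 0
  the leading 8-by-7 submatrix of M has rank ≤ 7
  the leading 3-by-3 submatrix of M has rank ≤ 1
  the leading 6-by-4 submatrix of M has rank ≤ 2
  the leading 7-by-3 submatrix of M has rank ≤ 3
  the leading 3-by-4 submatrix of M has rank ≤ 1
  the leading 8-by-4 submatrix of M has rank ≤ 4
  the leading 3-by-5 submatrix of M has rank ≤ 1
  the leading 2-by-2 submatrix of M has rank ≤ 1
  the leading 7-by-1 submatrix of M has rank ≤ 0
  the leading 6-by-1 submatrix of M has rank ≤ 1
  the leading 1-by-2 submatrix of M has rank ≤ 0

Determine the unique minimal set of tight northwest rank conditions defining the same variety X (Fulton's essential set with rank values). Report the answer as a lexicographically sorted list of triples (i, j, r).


Computing R[i][j] = min implied NW-rank bound (n=8, 15 conditions):

  row 1: 0 | 0 | 0 | 0 | 0 | 1 | 1 | 1
  row 2: 0 | 1 | 1 | 1 | 1 | 2 | 2 | 2
  row 3: 0 | 1 | 1 | 1 | 1 | 2 | 3 | 3
  row 4: 0 | 1 | 2 | 2 | 2 | 3 | 4 | 4
  row 5: 0 | 1 | 2 | 2 | 3 | 4 | 5 | 5
  row 6: 0 | 1 | 2 | 2 | 3 | 4 | 5 | 6
  row 7: 0 | 1 | 2 | 3 | 4 | 5 | 6 | 7
  row 8: 1 | 2 | 3 | 4 | 5 | 6 | 7 | 8

hence w(1..8) = (6, 2, 7, 3, 5, 8, 4, 1).

4 SE-corners of the 16-cell Rothe diagram give Ess(w):

[(1, 5, 0), (3, 5, 1), (6, 4, 2), (7, 1, 0)]


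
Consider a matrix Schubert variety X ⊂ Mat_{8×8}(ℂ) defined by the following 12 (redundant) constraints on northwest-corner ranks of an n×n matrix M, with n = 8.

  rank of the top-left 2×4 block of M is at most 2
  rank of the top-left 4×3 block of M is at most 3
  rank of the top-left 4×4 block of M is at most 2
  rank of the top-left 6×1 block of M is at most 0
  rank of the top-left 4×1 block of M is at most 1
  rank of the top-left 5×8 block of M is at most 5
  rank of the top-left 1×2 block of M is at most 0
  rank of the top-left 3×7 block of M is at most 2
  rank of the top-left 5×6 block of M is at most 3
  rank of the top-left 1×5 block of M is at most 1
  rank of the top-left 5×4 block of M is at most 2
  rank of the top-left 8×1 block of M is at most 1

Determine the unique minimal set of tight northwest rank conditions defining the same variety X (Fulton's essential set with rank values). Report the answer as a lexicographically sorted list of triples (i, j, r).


Recovering R(i,j) via the rank-extension bound from the 12 conditions:

  row 1: 0, 0, 1, 1, 1, 1, 1, 1
  row 2: 0, 1, 2, 2, 2, 2, 2, 2
  row 3: 0, 1, 2, 2, 2, 2, 2, 3
  row 4: 0, 1, 2, 2, 3, 3, 3, 4
  row 5: 0, 1, 2, 2, 3, 3, 4, 5
  row 6: 0, 1, 2, 3, 4, 4, 5, 6
  row 7: 1, 2, 3, 4, 5, 5, 6, 7
  row 8: 1, 2, 3, 4, 5, 6, 7, 8

so w = (3, 2, 8, 5, 7, 4, 1, 6).

Rothe diagram D(w) (14 cells), 5 SE-corners (essential conditions):

[(1, 2, 0), (3, 7, 2), (5, 4, 2), (5, 6, 3), (6, 1, 0)]


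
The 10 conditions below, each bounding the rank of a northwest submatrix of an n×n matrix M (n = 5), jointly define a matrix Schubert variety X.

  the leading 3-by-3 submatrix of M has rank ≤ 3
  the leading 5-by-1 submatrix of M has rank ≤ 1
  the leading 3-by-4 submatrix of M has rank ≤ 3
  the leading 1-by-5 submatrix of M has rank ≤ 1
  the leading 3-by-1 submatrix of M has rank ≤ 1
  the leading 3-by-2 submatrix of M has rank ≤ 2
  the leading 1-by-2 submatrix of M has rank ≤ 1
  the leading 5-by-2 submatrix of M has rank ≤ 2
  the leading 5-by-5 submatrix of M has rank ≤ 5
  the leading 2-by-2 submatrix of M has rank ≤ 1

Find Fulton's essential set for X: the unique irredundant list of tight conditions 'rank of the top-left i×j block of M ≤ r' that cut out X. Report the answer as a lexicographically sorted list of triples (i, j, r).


Computing R[i][j] = min implied NW-rank bound (n=5, 10 conditions):

  R[1]: 1 | 1 | 1 | 1 | 1
  R[2]: 1 | 1 | 2 | 2 | 2
  R[3]: 1 | 2 | 3 | 3 | 3
  R[4]: 1 | 2 | 3 | 4 | 4
  R[5]: 1 | 2 | 3 | 4 | 5

so w = (1, 3, 2, 4, 5).

|D(w)|=1, |Ess(w)|=1:

[(2, 2, 1)]


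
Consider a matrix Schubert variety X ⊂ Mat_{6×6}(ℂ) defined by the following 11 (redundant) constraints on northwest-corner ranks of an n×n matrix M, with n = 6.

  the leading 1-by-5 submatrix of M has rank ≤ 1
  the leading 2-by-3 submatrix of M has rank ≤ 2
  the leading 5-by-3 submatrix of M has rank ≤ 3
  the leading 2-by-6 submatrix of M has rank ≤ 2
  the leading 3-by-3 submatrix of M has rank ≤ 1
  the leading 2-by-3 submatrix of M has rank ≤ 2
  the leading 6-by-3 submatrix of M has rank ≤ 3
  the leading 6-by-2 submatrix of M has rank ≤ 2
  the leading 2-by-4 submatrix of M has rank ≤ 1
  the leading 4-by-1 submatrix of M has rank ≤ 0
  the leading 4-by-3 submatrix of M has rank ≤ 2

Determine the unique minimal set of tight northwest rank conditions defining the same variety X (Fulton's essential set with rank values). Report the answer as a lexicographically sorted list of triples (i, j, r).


The tightest implied rank at each (i,j), from the 11 conditions:

  0 1 1 1 1 1
  0 1 1 1 2 2
  0 1 1 2 3 3
  0 1 2 3 4 4
  1 2 3 4 5 5
  1 2 3 4 5 6

hence w(1..6) = (2, 5, 4, 3, 1, 6).

D(w) has 7 cells with 3 SE-corners; essential set:

[(2, 4, 1), (3, 3, 1), (4, 1, 0)]


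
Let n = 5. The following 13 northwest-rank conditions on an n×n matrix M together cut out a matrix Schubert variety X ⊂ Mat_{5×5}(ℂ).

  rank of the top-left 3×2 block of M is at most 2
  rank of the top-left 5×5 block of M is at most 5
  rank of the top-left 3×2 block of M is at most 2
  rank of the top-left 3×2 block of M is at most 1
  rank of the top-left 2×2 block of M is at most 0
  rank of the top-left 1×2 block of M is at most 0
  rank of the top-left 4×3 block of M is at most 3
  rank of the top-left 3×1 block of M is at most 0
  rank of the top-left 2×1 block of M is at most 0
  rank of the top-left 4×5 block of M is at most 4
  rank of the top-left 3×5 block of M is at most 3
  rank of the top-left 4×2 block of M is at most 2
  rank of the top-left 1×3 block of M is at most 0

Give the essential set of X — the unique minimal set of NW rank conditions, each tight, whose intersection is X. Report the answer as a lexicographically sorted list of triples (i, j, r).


Recovering R(i,j) via the rank-extension bound from the 13 conditions:

  i=1: 0 0 0 1 1
  i=2: 0 0 1 2 2
  i=3: 0 1 2 3 3
  i=4: 1 2 3 4 4
  i=5: 1 2 3 4 5

so w = (4, 3, 2, 1, 5).

|D(w)|=6, |Ess(w)|=3:

[(1, 3, 0), (2, 2, 0), (3, 1, 0)]


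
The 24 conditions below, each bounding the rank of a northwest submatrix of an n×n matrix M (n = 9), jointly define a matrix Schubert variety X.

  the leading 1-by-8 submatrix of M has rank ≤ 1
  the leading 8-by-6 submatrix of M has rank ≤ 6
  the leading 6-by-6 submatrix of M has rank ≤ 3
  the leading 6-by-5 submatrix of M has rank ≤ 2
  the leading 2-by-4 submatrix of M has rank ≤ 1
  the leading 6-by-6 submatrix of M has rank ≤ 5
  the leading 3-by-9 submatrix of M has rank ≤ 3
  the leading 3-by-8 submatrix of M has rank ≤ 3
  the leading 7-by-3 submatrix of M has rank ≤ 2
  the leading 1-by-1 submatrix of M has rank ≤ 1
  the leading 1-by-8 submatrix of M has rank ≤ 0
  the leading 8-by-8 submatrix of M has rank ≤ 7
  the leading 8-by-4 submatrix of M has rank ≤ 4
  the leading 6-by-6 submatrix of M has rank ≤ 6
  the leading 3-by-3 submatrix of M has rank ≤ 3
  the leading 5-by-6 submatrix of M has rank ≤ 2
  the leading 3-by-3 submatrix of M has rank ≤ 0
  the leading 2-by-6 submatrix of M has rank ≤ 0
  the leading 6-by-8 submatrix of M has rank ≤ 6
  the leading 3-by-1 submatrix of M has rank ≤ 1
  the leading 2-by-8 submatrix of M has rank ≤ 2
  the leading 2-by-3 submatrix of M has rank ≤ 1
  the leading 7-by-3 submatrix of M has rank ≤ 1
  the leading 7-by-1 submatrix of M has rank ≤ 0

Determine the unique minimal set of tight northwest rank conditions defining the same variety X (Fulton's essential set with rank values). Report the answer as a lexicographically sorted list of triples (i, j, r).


Computing R[i][j] = min implied NW-rank bound (n=9, 24 conditions):

  row 1: 0  0  0  0  0  0  0  0  1
  row 2: 0  0  0  0  0  0  1  1  2
  row 3: 0  0  0  1  1  1  2  2  3
  row 4: 0  1  1  2  2  2  3  3  4
  row 5: 0  1  1  2  2  2  3  4  5
  row 6: 0  1  1  2  2  3  4  5  6
  row 7: 0  1  1  2  3  4  5  6  7
  row 8: 1  2  2  3  4  5  6  7  8
  row 9: 1  2  3  4  5  6  7  8  9

hence w(1..9) = (9, 7, 4, 2, 8, 6, 5, 1, 3).

|D(w)|=27, |Ess(w)|=7:

[(1, 8, 0), (2, 6, 0), (3, 3, 0), (5, 6, 2), (6, 5, 2), (7, 1, 0), (7, 3, 1)]


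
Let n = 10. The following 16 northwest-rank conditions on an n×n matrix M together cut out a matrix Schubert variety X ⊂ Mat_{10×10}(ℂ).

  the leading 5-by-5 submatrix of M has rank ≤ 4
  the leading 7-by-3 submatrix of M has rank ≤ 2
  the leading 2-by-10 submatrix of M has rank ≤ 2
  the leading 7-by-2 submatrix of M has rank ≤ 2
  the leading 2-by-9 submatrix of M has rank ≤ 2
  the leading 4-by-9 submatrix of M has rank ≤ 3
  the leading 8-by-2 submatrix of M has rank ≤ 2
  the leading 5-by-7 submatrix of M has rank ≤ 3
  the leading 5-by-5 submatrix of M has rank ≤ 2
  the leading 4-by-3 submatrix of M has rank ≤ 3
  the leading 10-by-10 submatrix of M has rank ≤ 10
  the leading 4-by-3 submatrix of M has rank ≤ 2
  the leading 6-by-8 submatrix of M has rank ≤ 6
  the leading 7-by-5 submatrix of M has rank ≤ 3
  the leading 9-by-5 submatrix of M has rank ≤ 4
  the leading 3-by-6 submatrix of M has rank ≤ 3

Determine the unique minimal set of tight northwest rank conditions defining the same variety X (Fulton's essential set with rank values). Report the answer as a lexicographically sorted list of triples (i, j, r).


The tightest implied rank at each (i,j), from the 16 conditions:

  i=1: 1  1  1  1  1  1  1  1  1  1
  i=2: 1  2  2  2  2  2  2  2  2  2
  i=3: 1  2  2  2  2  3  3  3  3  3
  i=4: 1  2  2  2  2  3  3  3  3  4
  i=5: 1  2  2  2  2  3  3  4  4  5
  i=6: 1  2  2  3  3  4  4  5  5  6
  i=7: 1  2  2  3  3  4  5  6  6  7
  i=8: 1  2  3  4  4  5  6  7  7  8
  i=9: 1  2  3  4  4  5  6  7  8  9
  i=10: 1  2  3  4  5  6  7  8  9  10

the unique w with this rank table is (1, 2, 6, 10, 8, 4, 7, 3, 9, 5).

Fulton essential set (6 of the 17 Rothe cells):

[(4, 9, 3), (5, 5, 2), (5, 7, 3), (7, 3, 2), (7, 5, 3), (9, 5, 4)]


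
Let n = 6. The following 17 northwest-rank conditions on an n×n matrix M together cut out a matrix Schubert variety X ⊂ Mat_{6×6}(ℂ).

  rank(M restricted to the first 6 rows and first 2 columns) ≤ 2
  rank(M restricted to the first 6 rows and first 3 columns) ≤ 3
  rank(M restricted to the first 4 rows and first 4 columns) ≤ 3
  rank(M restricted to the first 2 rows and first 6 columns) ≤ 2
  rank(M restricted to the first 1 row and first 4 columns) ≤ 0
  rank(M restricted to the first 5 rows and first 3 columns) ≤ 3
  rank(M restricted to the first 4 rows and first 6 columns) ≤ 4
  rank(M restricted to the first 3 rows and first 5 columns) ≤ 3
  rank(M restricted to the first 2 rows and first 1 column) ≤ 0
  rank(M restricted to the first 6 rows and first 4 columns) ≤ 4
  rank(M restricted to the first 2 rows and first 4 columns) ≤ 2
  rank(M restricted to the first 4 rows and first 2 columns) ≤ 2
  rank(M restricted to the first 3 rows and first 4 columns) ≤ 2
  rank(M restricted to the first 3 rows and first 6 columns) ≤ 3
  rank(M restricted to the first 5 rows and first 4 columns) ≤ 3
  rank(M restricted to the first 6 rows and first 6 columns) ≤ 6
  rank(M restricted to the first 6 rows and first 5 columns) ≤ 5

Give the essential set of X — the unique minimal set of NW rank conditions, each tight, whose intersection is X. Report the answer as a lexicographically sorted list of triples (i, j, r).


Recovering R(i,j) via the rank-extension bound from the 17 conditions:

  i=1: 0  0  0  0  1  1
  i=2: 0  1  1  1  2  2
  i=3: 1  2  2  2  3  3
  i=4: 1  2  3  3  4  4
  i=5: 1  2  3  3  4  5
  i=6: 1  2  3  4  5  6

reading off 1-entries of Δ²R: w = (5, 2, 1, 3, 6, 4).

|D(w)|=6, |Ess(w)|=3:

[(1, 4, 0), (2, 1, 0), (5, 4, 3)]


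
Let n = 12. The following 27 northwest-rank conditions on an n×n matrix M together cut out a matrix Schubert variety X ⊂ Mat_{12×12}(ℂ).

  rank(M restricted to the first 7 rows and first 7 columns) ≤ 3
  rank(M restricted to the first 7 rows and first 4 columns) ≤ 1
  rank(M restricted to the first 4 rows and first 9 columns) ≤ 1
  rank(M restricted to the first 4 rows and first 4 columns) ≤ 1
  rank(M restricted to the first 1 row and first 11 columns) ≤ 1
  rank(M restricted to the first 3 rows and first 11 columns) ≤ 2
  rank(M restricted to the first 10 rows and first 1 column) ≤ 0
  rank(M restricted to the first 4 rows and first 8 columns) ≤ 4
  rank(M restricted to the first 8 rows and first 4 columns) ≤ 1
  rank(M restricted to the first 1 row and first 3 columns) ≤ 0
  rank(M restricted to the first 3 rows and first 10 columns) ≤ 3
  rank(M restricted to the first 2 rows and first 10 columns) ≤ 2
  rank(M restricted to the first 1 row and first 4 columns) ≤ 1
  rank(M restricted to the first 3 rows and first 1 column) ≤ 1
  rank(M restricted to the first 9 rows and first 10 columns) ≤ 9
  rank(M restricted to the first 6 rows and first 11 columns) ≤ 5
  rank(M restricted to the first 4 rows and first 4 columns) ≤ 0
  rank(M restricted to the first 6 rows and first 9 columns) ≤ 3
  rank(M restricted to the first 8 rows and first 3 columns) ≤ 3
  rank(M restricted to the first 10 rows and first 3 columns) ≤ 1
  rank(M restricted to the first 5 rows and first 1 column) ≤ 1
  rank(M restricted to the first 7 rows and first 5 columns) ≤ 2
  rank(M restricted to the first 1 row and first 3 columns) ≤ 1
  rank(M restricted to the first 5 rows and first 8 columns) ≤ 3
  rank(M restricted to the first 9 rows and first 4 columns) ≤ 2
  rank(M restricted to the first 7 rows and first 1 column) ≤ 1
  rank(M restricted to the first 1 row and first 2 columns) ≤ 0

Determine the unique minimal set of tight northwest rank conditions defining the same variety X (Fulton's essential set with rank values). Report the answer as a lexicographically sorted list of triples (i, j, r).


Reconstructing r_w from the 27 given conditions:

  i=1: 0 | 0 | 0 | 0 | 1 | 1 | 1 | 1 | 1 | 1 | 1 | 1
  i=2: 0 | 0 | 0 | 0 | 1 | 1 | 1 | 1 | 1 | 2 | 2 | 2
  i=3: 0 | 0 | 0 | 0 | 1 | 1 | 1 | 1 | 1 | 2 | 2 | 3
  i=4: 0 | 0 | 0 | 0 | 1 | 1 | 1 | 1 | 1 | 2 | 3 | 4
  i=5: 0 | 1 | 1 | 1 | 2 | 2 | 2 | 2 | 2 | 3 | 4 | 5
  i=6: 0 | 1 | 1 | 1 | 2 | 3 | 3 | 3 | 3 | 4 | 5 | 6
  i=7: 0 | 1 | 1 | 1 | 2 | 3 | 3 | 4 | 4 | 5 | 6 | 7
  i=8: 0 | 1 | 1 | 1 | 2 | 3 | 4 | 5 | 5 | 6 | 7 | 8
  i=9: 0 | 1 | 1 | 2 | 3 | 4 | 5 | 6 | 6 | 7 | 8 | 9
  i=10: 0 | 1 | 1 | 2 | 3 | 4 | 5 | 6 | 7 | 8 | 9 | 10
  i=11: 1 | 2 | 2 | 3 | 4 | 5 | 6 | 7 | 8 | 9 | 10 | 11
  i=12: 1 | 2 | 3 | 4 | 5 | 6 | 7 | 8 | 9 | 10 | 11 | 12

so w = (5, 10, 12, 11, 2, 6, 8, 7, 4, 9, 1, 3).

ℓ(w)=44; the 7 essential cells (i,j,r):

[(3, 11, 2), (4, 4, 0), (4, 9, 1), (7, 7, 3), (8, 4, 1), (10, 1, 0), (10, 3, 1)]


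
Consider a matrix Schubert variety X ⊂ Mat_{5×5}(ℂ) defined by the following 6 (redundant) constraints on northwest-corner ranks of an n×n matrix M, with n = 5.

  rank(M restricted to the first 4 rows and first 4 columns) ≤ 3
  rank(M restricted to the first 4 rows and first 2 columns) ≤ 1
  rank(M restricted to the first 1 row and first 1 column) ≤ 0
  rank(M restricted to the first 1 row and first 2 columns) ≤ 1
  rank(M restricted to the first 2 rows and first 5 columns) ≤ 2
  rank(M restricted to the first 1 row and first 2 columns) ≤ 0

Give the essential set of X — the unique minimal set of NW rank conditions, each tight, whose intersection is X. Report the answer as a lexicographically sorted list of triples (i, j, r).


Rank table r_w(5×5) implied by the 6 constraints:

  row 1: 0  0  1  1  1
  row 2: 1  1  2  2  2
  row 3: 1  1  2  3  3
  row 4: 1  1  2  3  4
  row 5: 1  2  3  4  5

giving w = (3, 1, 4, 5, 2) via Δ²R.

Rothe diagram D(w) (4 cells), 2 SE-corners (essential conditions):

[(1, 2, 0), (4, 2, 1)]


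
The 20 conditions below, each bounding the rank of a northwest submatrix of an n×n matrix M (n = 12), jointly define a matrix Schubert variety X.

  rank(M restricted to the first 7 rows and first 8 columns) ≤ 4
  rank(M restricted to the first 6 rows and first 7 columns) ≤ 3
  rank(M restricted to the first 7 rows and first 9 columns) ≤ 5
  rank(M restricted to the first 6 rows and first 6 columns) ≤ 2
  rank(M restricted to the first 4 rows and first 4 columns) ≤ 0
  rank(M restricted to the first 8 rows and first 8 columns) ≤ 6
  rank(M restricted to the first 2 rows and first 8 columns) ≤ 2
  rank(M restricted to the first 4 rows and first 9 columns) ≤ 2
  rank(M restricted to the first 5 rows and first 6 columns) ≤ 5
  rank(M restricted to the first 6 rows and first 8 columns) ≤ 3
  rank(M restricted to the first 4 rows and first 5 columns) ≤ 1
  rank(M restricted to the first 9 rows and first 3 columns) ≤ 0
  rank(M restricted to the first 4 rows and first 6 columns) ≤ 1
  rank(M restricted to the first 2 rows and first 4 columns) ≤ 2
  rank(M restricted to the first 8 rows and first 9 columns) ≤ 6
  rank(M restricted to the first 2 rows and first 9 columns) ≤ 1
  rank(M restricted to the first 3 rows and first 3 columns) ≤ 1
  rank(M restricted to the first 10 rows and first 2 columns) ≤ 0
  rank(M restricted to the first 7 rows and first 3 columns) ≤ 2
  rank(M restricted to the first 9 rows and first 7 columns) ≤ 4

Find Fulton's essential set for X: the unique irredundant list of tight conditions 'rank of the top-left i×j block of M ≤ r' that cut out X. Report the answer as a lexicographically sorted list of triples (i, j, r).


Propagating the 20 rank bounds to every northwest block:

  i=1: 0 | 0 | 0 | 0 | 1 | 1 | 1 | 1 | 1 | 1 | 1 | 1
  i=2: 0 | 0 | 0 | 0 | 1 | 1 | 1 | 1 | 1 | 2 | 2 | 2
  i=3: 0 | 0 | 0 | 0 | 1 | 1 | 2 | 2 | 2 | 3 | 3 | 3
  i=4: 0 | 0 | 0 | 0 | 1 | 1 | 2 | 2 | 2 | 3 | 4 | 4
  i=5: 0 | 0 | 0 | 1 | 2 | 2 | 3 | 3 | 3 | 4 | 5 | 5
  i=6: 0 | 0 | 0 | 1 | 2 | 2 | 3 | 3 | 4 | 5 | 6 | 6
  i=7: 0 | 0 | 0 | 1 | 2 | 3 | 4 | 4 | 5 | 6 | 7 | 7
  i=8: 0 | 0 | 0 | 1 | 2 | 3 | 4 | 5 | 6 | 7 | 8 | 8
  i=9: 0 | 0 | 0 | 1 | 2 | 3 | 4 | 5 | 6 | 7 | 8 | 9
  i=10: 0 | 0 | 1 | 2 | 3 | 4 | 5 | 6 | 7 | 8 | 9 | 10
  i=11: 1 | 1 | 2 | 3 | 4 | 5 | 6 | 7 | 8 | 9 | 10 | 11
  i=12: 1 | 2 | 3 | 4 | 5 | 6 | 7 | 8 | 9 | 10 | 11 | 12

reading off 1-entries of Δ²R: w = (5, 10, 7, 11, 4, 9, 6, 8, 12, 3, 1, 2).

8 SE-corners of the 43-cell Rothe diagram give Ess(w):

[(2, 9, 1), (4, 4, 0), (4, 6, 1), (4, 9, 2), (6, 6, 2), (6, 8, 3), (9, 3, 0), (10, 2, 0)]


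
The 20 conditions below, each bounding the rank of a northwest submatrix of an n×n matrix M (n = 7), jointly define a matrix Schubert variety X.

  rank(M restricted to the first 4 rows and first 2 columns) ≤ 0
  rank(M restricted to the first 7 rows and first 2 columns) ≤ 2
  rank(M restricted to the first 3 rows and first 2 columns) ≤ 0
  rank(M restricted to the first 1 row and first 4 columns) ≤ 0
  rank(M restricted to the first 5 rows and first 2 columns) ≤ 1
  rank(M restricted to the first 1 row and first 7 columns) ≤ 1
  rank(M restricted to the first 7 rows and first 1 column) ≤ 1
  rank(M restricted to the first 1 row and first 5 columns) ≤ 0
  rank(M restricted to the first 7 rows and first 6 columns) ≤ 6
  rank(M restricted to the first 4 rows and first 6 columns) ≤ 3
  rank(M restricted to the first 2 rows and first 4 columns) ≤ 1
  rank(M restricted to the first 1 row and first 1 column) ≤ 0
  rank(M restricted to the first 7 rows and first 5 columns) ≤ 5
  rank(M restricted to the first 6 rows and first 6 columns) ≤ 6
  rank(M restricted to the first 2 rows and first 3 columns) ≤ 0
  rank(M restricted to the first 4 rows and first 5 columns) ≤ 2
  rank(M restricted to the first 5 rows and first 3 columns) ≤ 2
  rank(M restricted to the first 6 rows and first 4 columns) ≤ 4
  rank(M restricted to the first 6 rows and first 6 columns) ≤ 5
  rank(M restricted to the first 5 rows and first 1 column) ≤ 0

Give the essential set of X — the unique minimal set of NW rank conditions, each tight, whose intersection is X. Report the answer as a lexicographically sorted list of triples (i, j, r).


Rank table r_w(7×7) implied by the 20 constraints:

  R[1]: 0 | 0 | 0 | 0 | 0 | 1 | 1
  R[2]: 0 | 0 | 0 | 1 | 1 | 2 | 2
  R[3]: 0 | 0 | 1 | 2 | 2 | 3 | 3
  R[4]: 0 | 0 | 1 | 2 | 2 | 3 | 4
  R[5]: 0 | 1 | 2 | 3 | 3 | 4 | 5
  R[6]: 1 | 2 | 3 | 4 | 4 | 5 | 6
  R[7]: 1 | 2 | 3 | 4 | 5 | 6 | 7

reading off 1-entries of Δ²R: w = (6, 4, 3, 7, 2, 1, 5).

ℓ(w)=14; the 5 essential cells (i,j,r):

[(1, 5, 0), (2, 3, 0), (4, 2, 0), (4, 5, 2), (5, 1, 0)]


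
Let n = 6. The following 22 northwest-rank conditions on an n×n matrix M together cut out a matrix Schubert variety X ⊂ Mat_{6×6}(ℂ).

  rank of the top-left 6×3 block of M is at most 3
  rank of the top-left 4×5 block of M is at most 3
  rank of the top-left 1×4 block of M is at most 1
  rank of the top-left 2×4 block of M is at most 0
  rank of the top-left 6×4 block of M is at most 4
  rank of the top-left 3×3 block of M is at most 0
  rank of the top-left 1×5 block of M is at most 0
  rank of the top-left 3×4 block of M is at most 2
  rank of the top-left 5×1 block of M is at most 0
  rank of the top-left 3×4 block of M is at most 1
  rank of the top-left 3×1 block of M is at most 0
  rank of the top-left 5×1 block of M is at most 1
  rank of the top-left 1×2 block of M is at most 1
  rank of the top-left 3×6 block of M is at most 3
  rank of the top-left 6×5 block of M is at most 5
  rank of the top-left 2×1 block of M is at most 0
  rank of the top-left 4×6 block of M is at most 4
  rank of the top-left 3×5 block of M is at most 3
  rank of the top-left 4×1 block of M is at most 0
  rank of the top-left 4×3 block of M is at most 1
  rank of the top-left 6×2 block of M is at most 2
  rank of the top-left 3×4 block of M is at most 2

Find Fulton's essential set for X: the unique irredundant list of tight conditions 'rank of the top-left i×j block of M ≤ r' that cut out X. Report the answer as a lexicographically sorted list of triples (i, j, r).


The tightest implied rank at each (i,j), from the 22 conditions:

  row 1: 0 | 0 | 0 | 0 | 0 | 1
  row 2: 0 | 0 | 0 | 0 | 1 | 2
  row 3: 0 | 0 | 0 | 1 | 2 | 3
  row 4: 0 | 1 | 1 | 2 | 3 | 4
  row 5: 0 | 1 | 2 | 3 | 4 | 5
  row 6: 1 | 2 | 3 | 4 | 5 | 6

the unique w with this rank table is (6, 5, 4, 2, 3, 1).

Fulton essential set (4 of the 14 Rothe cells):

[(1, 5, 0), (2, 4, 0), (3, 3, 0), (5, 1, 0)]


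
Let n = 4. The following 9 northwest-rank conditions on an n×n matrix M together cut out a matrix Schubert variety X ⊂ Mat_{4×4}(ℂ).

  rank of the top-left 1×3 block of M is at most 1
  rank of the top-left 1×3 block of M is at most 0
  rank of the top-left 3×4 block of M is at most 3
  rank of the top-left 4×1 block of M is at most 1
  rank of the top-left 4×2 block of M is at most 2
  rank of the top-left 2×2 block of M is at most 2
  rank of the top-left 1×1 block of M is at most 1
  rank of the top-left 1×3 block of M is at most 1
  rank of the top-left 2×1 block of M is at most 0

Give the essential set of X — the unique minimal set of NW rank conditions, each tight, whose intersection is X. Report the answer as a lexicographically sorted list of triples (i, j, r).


Recovering R(i,j) via the rank-extension bound from the 9 conditions:

  row 1: 0  0  0  1
  row 2: 0  1  1  2
  row 3: 1  2  2  3
  row 4: 1  2  3  4

the unique w with this rank table is (4, 2, 1, 3).

2 SE-corners of the 4-cell Rothe diagram give Ess(w):

[(1, 3, 0), (2, 1, 0)]


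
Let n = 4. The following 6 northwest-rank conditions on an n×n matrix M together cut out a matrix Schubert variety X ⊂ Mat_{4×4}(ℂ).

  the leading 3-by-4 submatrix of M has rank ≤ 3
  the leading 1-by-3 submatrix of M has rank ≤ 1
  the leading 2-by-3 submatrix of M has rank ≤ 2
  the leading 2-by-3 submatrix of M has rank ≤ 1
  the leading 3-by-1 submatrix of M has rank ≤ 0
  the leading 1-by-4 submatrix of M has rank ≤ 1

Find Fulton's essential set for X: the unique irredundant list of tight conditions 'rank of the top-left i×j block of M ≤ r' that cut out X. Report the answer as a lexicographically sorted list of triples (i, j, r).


Reconstructing r_w from the 6 given conditions:

  i=1: 0 | 1 | 1 | 1
  i=2: 0 | 1 | 1 | 2
  i=3: 0 | 1 | 2 | 3
  i=4: 1 | 2 | 3 | 4

the unique w with this rank table is (2, 4, 3, 1).

Rothe diagram D(w) (4 cells), 2 SE-corners (essential conditions):

[(2, 3, 1), (3, 1, 0)]


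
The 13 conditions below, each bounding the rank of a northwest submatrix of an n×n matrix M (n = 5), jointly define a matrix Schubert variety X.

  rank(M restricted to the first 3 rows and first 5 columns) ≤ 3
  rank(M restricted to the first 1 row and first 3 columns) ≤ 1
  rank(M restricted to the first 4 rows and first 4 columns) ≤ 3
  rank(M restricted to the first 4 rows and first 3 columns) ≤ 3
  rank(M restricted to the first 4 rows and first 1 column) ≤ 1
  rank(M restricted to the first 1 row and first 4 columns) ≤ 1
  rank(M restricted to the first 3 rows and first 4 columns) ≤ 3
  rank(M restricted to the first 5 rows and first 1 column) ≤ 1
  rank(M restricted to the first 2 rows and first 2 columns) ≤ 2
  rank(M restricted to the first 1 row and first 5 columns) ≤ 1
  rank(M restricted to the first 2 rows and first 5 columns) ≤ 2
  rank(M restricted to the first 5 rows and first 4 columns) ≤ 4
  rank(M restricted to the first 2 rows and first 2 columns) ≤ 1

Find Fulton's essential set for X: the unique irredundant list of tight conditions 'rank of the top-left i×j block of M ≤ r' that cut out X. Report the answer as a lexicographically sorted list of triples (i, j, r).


Reconstructing r_w from the 13 given conditions:

  i=1: 1  1  1  1  1
  i=2: 1  1  2  2  2
  i=3: 1  2  3  3  3
  i=4: 1  2  3  3  4
  i=5: 1  2  3  4  5

reading off 1-entries of Δ²R: w = (1, 3, 2, 5, 4).

Rothe diagram D(w) (2 cells), 2 SE-corners (essential conditions):

[(2, 2, 1), (4, 4, 3)]
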